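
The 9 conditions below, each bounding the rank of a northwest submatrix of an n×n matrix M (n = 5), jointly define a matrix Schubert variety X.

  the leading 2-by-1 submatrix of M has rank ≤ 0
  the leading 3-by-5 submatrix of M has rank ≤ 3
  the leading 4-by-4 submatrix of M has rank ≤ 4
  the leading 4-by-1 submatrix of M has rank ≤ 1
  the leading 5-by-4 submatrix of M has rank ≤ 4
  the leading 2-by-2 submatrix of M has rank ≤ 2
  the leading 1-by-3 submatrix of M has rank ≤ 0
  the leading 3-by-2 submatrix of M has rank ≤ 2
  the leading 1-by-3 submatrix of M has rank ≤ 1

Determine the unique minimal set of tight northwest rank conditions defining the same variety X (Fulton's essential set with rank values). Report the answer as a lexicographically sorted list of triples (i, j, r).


Recovering R(i,j) via the rank-extension bound from the 9 conditions:

  row 1: 0 | 0 | 0 | 1 | 1
  row 2: 0 | 1 | 1 | 2 | 2
  row 3: 1 | 2 | 2 | 3 | 3
  row 4: 1 | 2 | 3 | 4 | 4
  row 5: 1 | 2 | 3 | 4 | 5

hence w(1..5) = (4, 2, 1, 3, 5).

2 SE-corners of the 4-cell Rothe diagram give Ess(w):

[(1, 3, 0), (2, 1, 0)]


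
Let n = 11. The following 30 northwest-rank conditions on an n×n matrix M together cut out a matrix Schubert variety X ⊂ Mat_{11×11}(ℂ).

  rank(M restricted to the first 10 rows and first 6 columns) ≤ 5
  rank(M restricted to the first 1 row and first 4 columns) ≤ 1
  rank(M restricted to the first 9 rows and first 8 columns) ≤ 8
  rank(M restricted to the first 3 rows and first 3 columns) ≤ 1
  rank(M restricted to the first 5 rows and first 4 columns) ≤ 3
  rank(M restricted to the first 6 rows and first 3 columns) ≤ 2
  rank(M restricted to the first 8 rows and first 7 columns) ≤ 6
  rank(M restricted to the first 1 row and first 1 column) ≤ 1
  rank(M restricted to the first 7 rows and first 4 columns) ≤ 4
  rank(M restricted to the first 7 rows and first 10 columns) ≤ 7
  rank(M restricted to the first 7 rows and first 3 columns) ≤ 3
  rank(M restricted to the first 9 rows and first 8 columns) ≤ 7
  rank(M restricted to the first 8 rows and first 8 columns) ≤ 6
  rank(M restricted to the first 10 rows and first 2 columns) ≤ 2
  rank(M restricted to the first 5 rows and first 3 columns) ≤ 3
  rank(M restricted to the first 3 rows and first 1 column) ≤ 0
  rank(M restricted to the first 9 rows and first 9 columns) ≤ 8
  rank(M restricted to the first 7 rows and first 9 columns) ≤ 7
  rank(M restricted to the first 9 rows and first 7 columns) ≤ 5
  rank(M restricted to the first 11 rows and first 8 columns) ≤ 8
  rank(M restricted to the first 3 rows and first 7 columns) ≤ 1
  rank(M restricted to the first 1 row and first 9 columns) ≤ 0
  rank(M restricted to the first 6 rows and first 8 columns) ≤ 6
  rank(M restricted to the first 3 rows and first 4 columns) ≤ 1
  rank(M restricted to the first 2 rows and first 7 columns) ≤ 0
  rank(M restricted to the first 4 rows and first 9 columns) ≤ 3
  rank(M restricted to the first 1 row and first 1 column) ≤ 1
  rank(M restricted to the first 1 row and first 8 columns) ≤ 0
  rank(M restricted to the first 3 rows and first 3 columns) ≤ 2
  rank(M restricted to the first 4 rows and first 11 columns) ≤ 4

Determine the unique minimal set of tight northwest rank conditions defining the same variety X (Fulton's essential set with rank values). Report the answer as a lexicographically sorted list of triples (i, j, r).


Propagating the 30 rank bounds to every northwest block:

  row 1: 0 0 0 0 0 0 0 0 0 1 1
  row 2: 0 0 0 0 0 0 0 1 1 2 2
  row 3: 0 1 1 1 1 1 1 2 2 3 3
  row 4: 1 2 2 2 2 2 2 3 3 4 4
  row 5: 1 2 2 3 3 3 3 4 4 5 5
  row 6: 1 2 2 3 4 4 4 5 5 6 6
  row 7: 1 2 3 4 5 5 5 6 6 7 7
  row 8: 1 2 3 4 5 5 5 6 7 8 8
  row 9: 1 2 3 4 5 5 5 6 7 8 9
  row 10: 1 2 3 4 5 5 6 7 8 9 10
  row 11: 1 2 3 4 5 6 7 8 9 10 11

second differences of R give the permutation w = (10, 8, 2, 1, 4, 5, 3, 9, 11, 7, 6).

Rothe diagram D(w) (24 cells), 6 SE-corners (essential conditions):

[(1, 9, 0), (2, 7, 0), (3, 1, 0), (6, 3, 2), (9, 7, 5), (10, 6, 5)]


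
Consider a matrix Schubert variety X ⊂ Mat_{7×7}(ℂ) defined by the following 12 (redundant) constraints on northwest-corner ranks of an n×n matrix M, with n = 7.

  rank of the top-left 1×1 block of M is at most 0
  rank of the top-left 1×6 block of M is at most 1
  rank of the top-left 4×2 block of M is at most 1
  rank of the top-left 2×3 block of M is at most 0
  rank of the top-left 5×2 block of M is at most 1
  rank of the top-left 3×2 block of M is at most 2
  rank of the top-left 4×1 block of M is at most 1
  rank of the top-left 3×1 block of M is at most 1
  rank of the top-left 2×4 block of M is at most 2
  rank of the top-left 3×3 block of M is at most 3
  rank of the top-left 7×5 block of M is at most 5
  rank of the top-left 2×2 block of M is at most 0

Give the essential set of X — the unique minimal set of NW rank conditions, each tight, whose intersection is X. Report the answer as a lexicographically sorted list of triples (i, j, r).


Computing R[i][j] = min implied NW-rank bound (n=7, 12 conditions):

  row 1: 0 0 0 1 1 1 1
  row 2: 0 0 0 1 2 2 2
  row 3: 1 1 1 2 3 3 3
  row 4: 1 1 2 3 4 4 4
  row 5: 1 1 2 3 4 5 5
  row 6: 1 2 3 4 5 6 6
  row 7: 1 2 3 4 5 6 7

second differences of R give the permutation w = (4, 5, 1, 3, 6, 2, 7).

|D(w)|=8, |Ess(w)|=2:

[(2, 3, 0), (5, 2, 1)]


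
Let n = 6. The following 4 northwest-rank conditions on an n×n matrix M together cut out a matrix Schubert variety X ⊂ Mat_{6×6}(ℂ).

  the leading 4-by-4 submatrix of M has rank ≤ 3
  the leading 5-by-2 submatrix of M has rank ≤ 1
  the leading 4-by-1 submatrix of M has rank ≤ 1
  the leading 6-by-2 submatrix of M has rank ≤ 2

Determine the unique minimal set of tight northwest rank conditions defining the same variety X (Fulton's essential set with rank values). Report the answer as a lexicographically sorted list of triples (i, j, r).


Propagating the 4 rank bounds to every northwest block:

  row 1: 1, 1, 1, 1, 1, 1
  row 2: 1, 1, 2, 2, 2, 2
  row 3: 1, 1, 2, 3, 3, 3
  row 4: 1, 1, 2, 3, 4, 4
  row 5: 1, 1, 2, 3, 4, 5
  row 6: 1, 2, 3, 4, 5, 6

hence w(1..6) = (1, 3, 4, 5, 6, 2).

1 SE-corner of the 4-cell Rothe diagram gives Ess(w):

[(5, 2, 1)]


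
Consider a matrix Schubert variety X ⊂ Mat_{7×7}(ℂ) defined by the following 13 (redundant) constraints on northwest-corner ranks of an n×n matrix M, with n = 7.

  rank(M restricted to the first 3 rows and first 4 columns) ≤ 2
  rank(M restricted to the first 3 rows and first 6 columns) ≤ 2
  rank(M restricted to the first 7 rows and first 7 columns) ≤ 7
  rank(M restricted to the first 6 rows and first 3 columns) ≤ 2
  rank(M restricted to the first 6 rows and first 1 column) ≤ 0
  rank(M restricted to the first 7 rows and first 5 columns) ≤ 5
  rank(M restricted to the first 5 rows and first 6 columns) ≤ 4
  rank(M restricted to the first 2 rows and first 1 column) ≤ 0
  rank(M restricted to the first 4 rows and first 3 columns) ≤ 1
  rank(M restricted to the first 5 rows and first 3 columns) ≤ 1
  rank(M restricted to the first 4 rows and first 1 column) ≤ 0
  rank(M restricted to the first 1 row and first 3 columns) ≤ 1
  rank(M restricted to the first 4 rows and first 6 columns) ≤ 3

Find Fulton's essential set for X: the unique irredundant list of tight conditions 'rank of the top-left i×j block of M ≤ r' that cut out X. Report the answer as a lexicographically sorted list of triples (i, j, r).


Recovering R(i,j) via the rank-extension bound from the 13 conditions:

  0, 1, 1, 1, 1, 1, 1
  0, 1, 1, 2, 2, 2, 2
  0, 1, 1, 2, 2, 2, 3
  0, 1, 1, 2, 3, 3, 4
  0, 1, 1, 2, 3, 4, 5
  0, 1, 2, 3, 4, 5, 6
  1, 2, 3, 4, 5, 6, 7

so w = (2, 4, 7, 5, 6, 3, 1).

3 SE-corners of the 12-cell Rothe diagram give Ess(w):

[(3, 6, 2), (5, 3, 1), (6, 1, 0)]


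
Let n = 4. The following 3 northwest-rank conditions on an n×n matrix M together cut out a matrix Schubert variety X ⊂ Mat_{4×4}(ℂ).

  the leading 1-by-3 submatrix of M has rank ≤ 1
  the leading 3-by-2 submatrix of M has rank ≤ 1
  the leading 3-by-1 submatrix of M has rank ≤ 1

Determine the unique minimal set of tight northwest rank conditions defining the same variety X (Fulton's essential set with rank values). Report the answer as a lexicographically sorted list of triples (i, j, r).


Propagating the 3 rank bounds to every northwest block:

  R[1]: 1 | 1 | 1 | 1
  R[2]: 1 | 1 | 2 | 2
  R[3]: 1 | 1 | 2 | 3
  R[4]: 1 | 2 | 3 | 4

giving w = (1, 3, 4, 2) via Δ²R.

|D(w)|=2, |Ess(w)|=1:

[(3, 2, 1)]


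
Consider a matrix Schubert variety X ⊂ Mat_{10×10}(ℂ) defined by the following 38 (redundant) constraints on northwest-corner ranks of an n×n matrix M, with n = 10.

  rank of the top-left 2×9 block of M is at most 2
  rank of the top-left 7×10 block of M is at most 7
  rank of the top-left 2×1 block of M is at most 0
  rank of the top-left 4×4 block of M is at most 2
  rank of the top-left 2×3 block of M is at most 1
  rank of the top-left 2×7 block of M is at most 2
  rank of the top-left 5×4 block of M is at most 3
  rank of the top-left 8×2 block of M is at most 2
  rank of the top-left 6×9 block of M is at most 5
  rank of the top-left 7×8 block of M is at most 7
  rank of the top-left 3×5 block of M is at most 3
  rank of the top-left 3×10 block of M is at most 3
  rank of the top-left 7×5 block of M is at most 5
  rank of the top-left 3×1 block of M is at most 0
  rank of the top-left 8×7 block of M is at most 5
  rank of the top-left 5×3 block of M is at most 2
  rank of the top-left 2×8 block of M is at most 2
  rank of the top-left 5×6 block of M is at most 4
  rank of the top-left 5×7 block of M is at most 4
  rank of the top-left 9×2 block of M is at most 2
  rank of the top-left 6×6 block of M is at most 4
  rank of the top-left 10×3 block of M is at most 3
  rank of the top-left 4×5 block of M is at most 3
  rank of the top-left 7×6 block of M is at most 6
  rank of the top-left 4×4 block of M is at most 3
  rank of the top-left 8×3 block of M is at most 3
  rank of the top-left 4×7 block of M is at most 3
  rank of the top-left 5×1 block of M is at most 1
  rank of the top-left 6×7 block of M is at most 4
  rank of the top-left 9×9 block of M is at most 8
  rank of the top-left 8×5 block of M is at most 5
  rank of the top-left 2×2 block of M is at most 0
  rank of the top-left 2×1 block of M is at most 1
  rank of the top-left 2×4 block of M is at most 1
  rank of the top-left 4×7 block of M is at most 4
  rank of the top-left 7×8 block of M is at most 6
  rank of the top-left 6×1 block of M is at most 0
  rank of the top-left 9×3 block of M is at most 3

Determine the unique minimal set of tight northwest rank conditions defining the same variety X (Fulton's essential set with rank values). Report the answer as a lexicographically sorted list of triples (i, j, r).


Propagating the 38 rank bounds to every northwest block:

  i=1: 0 | 0 | 1 | 1 | 1 | 1 | 1 | 1 | 1 | 1
  i=2: 0 | 0 | 1 | 1 | 2 | 2 | 2 | 2 | 2 | 2
  i=3: 0 | 1 | 2 | 2 | 3 | 3 | 3 | 3 | 3 | 3
  i=4: 0 | 1 | 2 | 2 | 3 | 3 | 3 | 4 | 4 | 4
  i=5: 0 | 1 | 2 | 3 | 4 | 4 | 4 | 5 | 5 | 5
  i=6: 0 | 1 | 2 | 3 | 4 | 4 | 4 | 5 | 5 | 6
  i=7: 1 | 2 | 3 | 4 | 5 | 5 | 5 | 6 | 6 | 7
  i=8: 1 | 2 | 3 | 4 | 5 | 5 | 5 | 6 | 7 | 8
  i=9: 1 | 2 | 3 | 4 | 5 | 6 | 6 | 7 | 8 | 9
  i=10: 1 | 2 | 3 | 4 | 5 | 6 | 7 | 8 | 9 | 10

second differences of R give the permutation w = (3, 5, 2, 8, 4, 10, 1, 9, 6, 7).

ℓ(w)=17; the 8 essential cells (i,j,r):

[(2, 2, 0), (2, 4, 1), (4, 4, 2), (4, 7, 3), (6, 1, 0), (6, 7, 4), (6, 9, 5), (8, 7, 5)]


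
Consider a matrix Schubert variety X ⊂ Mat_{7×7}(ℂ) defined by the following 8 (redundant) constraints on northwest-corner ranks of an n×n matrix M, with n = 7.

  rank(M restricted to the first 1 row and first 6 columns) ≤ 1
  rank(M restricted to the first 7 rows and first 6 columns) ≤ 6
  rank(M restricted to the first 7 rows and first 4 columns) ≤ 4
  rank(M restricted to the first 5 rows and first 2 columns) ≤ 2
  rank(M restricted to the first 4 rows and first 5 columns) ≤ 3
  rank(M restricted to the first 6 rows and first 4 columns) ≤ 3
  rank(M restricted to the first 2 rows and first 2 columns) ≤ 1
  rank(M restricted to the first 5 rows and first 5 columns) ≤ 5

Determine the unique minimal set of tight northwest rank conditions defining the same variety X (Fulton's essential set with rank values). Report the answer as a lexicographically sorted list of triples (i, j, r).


Computing R[i][j] = min implied NW-rank bound (n=7, 8 conditions):

  i=1: 1 | 1 | 1 | 1 | 1 | 1 | 1
  i=2: 1 | 1 | 2 | 2 | 2 | 2 | 2
  i=3: 1 | 2 | 3 | 3 | 3 | 3 | 3
  i=4: 1 | 2 | 3 | 3 | 3 | 4 | 4
  i=5: 1 | 2 | 3 | 3 | 4 | 5 | 5
  i=6: 1 | 2 | 3 | 3 | 4 | 5 | 6
  i=7: 1 | 2 | 3 | 4 | 5 | 6 | 7

giving w = (1, 3, 2, 6, 5, 7, 4) via Δ²R.

ℓ(w)=5; the 3 essential cells (i,j,r):

[(2, 2, 1), (4, 5, 3), (6, 4, 3)]


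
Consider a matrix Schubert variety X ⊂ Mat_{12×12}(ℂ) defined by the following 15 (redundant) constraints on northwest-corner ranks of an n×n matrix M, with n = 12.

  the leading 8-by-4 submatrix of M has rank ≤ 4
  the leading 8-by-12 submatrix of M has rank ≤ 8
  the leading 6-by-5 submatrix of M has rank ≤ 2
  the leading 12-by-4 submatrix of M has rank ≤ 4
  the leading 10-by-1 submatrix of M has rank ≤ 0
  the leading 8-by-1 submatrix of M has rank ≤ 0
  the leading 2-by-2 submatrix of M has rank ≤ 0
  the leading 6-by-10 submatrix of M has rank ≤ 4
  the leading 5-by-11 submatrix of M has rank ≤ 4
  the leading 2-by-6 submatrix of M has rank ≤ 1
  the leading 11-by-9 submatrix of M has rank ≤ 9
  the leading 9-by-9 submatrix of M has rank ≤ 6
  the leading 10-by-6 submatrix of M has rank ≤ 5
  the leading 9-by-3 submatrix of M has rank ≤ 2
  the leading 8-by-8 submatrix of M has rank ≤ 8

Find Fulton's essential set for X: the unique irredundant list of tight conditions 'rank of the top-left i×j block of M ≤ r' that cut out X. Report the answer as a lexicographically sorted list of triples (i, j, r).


Reconstructing r_w from the 15 given conditions:

  0 | 0 | 1 | 1 | 1 | 1 | 1 | 1 | 1 | 1 | 1 | 1
  0 | 0 | 1 | 1 | 1 | 1 | 2 | 2 | 2 | 2 | 2 | 2
  0 | 1 | 2 | 2 | 2 | 2 | 3 | 3 | 3 | 3 | 3 | 3
  0 | 1 | 2 | 2 | 2 | 3 | 4 | 4 | 4 | 4 | 4 | 4
  0 | 1 | 2 | 2 | 2 | 3 | 4 | 4 | 4 | 4 | 4 | 5
  0 | 1 | 2 | 2 | 2 | 3 | 4 | 4 | 4 | 4 | 5 | 6
  0 | 1 | 2 | 3 | 3 | 4 | 5 | 5 | 5 | 5 | 6 | 7
  0 | 1 | 2 | 3 | 4 | 5 | 6 | 6 | 6 | 6 | 7 | 8
  0 | 1 | 2 | 3 | 4 | 5 | 6 | 6 | 6 | 7 | 8 | 9
  0 | 1 | 2 | 3 | 4 | 5 | 6 | 7 | 7 | 8 | 9 | 10
  1 | 2 | 3 | 4 | 5 | 6 | 7 | 8 | 8 | 9 | 10 | 11
  1 | 2 | 3 | 4 | 5 | 6 | 7 | 8 | 9 | 10 | 11 | 12

giving w = (3, 7, 2, 6, 12, 11, 4, 5, 10, 8, 1, 9) via Δ²R.

|D(w)|=30, |Ess(w)|=7:

[(2, 2, 0), (2, 6, 1), (5, 11, 4), (6, 5, 2), (6, 10, 4), (9, 9, 6), (10, 1, 0)]


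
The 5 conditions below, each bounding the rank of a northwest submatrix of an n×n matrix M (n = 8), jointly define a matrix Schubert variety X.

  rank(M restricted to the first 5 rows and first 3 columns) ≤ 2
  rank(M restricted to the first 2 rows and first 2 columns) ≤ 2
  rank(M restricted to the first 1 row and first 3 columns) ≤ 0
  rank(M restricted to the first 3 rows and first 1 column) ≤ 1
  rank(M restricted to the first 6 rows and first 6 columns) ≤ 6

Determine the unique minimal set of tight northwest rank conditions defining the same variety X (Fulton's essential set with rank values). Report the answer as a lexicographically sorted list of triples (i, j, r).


Propagating the 5 rank bounds to every northwest block:

  row 1: 0 | 0 | 0 | 1 | 1 | 1 | 1 | 1
  row 2: 1 | 1 | 1 | 2 | 2 | 2 | 2 | 2
  row 3: 1 | 2 | 2 | 3 | 3 | 3 | 3 | 3
  row 4: 1 | 2 | 2 | 3 | 4 | 4 | 4 | 4
  row 5: 1 | 2 | 2 | 3 | 4 | 5 | 5 | 5
  row 6: 1 | 2 | 3 | 4 | 5 | 6 | 6 | 6
  row 7: 1 | 2 | 3 | 4 | 5 | 6 | 7 | 7
  row 8: 1 | 2 | 3 | 4 | 5 | 6 | 7 | 8

the unique w with this rank table is (4, 1, 2, 5, 6, 3, 7, 8).

Fulton essential set (2 of the 5 Rothe cells):

[(1, 3, 0), (5, 3, 2)]


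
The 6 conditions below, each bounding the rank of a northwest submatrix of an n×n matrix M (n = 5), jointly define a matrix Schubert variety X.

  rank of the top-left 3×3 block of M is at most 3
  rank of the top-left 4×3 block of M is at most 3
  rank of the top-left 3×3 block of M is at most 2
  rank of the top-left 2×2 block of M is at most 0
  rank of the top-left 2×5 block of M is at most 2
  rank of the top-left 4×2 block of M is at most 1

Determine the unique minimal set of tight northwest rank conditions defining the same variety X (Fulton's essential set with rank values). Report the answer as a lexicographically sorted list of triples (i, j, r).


Rank table r_w(5×5) implied by the 6 constraints:

  0 | 0 | 1 | 1 | 1
  0 | 0 | 1 | 2 | 2
  1 | 1 | 2 | 3 | 3
  1 | 1 | 2 | 3 | 4
  1 | 2 | 3 | 4 | 5

hence w(1..5) = (3, 4, 1, 5, 2).

D(w) has 5 cells with 2 SE-corners; essential set:

[(2, 2, 0), (4, 2, 1)]


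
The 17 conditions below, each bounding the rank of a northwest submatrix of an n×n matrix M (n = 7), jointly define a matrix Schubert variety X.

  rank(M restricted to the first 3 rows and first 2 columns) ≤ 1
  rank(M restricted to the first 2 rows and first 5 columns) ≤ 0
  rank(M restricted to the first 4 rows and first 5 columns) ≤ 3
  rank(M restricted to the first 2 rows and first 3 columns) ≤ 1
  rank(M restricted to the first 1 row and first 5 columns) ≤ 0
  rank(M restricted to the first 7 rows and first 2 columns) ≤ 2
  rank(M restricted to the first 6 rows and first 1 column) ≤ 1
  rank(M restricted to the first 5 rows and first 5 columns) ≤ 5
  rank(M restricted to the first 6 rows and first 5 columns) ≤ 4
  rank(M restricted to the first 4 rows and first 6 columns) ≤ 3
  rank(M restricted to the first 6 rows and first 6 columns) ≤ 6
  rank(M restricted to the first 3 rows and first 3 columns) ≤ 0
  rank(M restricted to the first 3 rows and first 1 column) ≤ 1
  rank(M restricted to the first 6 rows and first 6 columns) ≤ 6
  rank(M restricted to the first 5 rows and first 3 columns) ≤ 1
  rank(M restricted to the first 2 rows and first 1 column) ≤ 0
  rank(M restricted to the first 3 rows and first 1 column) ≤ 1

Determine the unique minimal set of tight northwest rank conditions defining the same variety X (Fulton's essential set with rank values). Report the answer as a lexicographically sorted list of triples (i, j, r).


Computing R[i][j] = min implied NW-rank bound (n=7, 17 conditions):

  i=1: 0 | 0 | 0 | 0 | 0 | 1 | 1
  i=2: 0 | 0 | 0 | 0 | 0 | 1 | 2
  i=3: 0 | 0 | 0 | 1 | 1 | 2 | 3
  i=4: 1 | 1 | 1 | 2 | 2 | 3 | 4
  i=5: 1 | 1 | 1 | 2 | 3 | 4 | 5
  i=6: 1 | 2 | 2 | 3 | 4 | 5 | 6
  i=7: 1 | 2 | 3 | 4 | 5 | 6 | 7

giving w = (6, 7, 4, 1, 5, 2, 3) via Δ²R.

D(w) has 15 cells with 3 SE-corners; essential set:

[(2, 5, 0), (3, 3, 0), (5, 3, 1)]


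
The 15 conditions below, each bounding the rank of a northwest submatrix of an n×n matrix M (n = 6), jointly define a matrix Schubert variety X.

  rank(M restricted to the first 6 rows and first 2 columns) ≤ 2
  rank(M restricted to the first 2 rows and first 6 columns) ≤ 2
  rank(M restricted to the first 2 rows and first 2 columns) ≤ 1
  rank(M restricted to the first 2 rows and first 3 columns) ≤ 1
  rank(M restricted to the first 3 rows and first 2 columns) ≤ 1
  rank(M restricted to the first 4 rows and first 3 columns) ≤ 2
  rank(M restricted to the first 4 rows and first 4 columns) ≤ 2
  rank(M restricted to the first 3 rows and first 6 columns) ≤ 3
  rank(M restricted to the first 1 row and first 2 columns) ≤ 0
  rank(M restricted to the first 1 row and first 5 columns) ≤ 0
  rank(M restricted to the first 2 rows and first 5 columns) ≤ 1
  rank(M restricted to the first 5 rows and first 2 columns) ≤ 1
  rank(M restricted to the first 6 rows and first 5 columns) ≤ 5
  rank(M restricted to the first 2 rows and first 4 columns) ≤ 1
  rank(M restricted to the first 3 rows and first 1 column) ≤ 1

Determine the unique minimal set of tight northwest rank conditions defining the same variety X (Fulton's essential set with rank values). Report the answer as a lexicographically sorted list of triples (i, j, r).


Reconstructing r_w from the 15 given conditions:

  i=1: 0, 0, 0, 0, 0, 1
  i=2: 1, 1, 1, 1, 1, 2
  i=3: 1, 1, 2, 2, 2, 3
  i=4: 1, 1, 2, 2, 3, 4
  i=5: 1, 1, 2, 3, 4, 5
  i=6: 1, 2, 3, 4, 5, 6

reading off 1-entries of Δ²R: w = (6, 1, 3, 5, 4, 2).

3 SE-corners of the 9-cell Rothe diagram give Ess(w):

[(1, 5, 0), (4, 4, 2), (5, 2, 1)]


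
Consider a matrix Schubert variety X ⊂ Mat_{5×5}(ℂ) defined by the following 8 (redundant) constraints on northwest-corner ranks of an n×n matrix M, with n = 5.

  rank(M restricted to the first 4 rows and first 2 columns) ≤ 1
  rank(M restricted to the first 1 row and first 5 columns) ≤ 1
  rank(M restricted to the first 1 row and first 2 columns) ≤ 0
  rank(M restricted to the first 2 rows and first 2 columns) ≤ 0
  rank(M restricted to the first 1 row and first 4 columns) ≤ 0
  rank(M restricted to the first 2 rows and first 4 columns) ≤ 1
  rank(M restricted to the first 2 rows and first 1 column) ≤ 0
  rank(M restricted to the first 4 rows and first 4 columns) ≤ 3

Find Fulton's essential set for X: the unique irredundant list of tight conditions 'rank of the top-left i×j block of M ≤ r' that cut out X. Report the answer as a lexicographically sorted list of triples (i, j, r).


Computing R[i][j] = min implied NW-rank bound (n=5, 8 conditions):

  i=1: 0 0 0 0 1
  i=2: 0 0 1 1 2
  i=3: 1 1 2 2 3
  i=4: 1 1 2 3 4
  i=5: 1 2 3 4 5

so w = (5, 3, 1, 4, 2).

ℓ(w)=7; the 3 essential cells (i,j,r):

[(1, 4, 0), (2, 2, 0), (4, 2, 1)]


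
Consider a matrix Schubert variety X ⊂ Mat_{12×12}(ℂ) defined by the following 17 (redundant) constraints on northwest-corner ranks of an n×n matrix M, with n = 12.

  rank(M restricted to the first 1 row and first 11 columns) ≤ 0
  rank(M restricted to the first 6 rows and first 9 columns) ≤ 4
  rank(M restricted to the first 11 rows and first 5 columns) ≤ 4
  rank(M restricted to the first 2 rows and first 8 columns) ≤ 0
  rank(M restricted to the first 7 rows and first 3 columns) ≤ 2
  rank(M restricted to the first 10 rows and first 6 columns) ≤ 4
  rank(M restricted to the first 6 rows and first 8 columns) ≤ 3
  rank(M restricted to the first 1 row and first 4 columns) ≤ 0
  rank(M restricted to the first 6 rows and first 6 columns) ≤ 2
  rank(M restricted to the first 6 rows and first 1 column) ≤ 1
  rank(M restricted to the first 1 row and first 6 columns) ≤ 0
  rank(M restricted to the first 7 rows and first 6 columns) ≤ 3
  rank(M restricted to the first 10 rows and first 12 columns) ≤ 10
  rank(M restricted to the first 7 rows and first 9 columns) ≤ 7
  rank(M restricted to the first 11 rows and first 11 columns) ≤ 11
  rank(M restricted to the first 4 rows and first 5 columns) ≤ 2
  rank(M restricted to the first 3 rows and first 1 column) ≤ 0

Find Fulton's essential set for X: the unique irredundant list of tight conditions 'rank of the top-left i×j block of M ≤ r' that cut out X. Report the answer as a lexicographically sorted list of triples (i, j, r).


Computing R[i][j] = min implied NW-rank bound (n=12, 17 conditions):

  0  0  0  0  0  0  0  0  0  0  0  1
  0  0  0  0  0  0  0  0  1  1  1  2
  0  1  1  1  1  1  1  1  2  2  2  3
  1  2  2  2  2  2  2  2  3  3  3  4
  1  2  2  2  2  2  3  3  4  4  4  5
  1  2  2  2  2  2  3  3  4  5  5  6
  1  2  2  3  3  3  4  4  5  6  6  7
  1  2  3  4  4  4  5  5  6  7  7  8
  1  2  3  4  4  4  5  6  7  8  8  9
  1  2  3  4  4  4  5  6  7  8  9  10
  1  2  3  4  4  5  6  7  8  9  10  11
  1  2  3  4  5  6  7  8  9  10  11  12

second differences of R give the permutation w = (12, 9, 2, 1, 7, 10, 4, 3, 8, 11, 6, 5).

8 SE-corners of the 35-cell Rothe diagram give Ess(w):

[(1, 11, 0), (2, 8, 0), (3, 1, 0), (6, 6, 2), (6, 8, 3), (7, 3, 2), (10, 6, 4), (11, 5, 4)]


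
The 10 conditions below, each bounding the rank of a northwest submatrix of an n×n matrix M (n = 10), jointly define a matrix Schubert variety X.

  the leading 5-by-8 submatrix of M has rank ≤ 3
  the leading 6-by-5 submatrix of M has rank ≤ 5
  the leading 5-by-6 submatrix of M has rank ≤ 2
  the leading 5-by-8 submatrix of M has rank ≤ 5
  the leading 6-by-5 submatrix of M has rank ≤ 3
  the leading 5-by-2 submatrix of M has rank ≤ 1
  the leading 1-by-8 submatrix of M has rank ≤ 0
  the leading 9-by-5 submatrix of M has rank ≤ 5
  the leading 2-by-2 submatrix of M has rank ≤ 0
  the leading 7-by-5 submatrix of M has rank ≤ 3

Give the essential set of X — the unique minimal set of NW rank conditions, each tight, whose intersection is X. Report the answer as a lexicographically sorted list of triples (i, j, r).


Rank table r_w(10×10) implied by the 10 constraints:

  0 0 0 0 0 0 0 0 1 1
  0 0 1 1 1 1 1 1 2 2
  1 1 2 2 2 2 2 2 3 3
  1 1 2 2 2 2 3 3 4 4
  1 1 2 2 2 2 3 3 4 5
  1 2 3 3 3 3 4 4 5 6
  1 2 3 3 3 4 5 5 6 7
  1 2 3 4 4 5 6 6 7 8
  1 2 3 4 5 6 7 7 8 9
  1 2 3 4 5 6 7 8 9 10

so w = (9, 3, 1, 7, 10, 2, 6, 4, 5, 8).

|D(w)|=21, |Ess(w)|=6:

[(1, 8, 0), (2, 2, 0), (5, 2, 1), (5, 6, 2), (5, 8, 3), (7, 5, 3)]


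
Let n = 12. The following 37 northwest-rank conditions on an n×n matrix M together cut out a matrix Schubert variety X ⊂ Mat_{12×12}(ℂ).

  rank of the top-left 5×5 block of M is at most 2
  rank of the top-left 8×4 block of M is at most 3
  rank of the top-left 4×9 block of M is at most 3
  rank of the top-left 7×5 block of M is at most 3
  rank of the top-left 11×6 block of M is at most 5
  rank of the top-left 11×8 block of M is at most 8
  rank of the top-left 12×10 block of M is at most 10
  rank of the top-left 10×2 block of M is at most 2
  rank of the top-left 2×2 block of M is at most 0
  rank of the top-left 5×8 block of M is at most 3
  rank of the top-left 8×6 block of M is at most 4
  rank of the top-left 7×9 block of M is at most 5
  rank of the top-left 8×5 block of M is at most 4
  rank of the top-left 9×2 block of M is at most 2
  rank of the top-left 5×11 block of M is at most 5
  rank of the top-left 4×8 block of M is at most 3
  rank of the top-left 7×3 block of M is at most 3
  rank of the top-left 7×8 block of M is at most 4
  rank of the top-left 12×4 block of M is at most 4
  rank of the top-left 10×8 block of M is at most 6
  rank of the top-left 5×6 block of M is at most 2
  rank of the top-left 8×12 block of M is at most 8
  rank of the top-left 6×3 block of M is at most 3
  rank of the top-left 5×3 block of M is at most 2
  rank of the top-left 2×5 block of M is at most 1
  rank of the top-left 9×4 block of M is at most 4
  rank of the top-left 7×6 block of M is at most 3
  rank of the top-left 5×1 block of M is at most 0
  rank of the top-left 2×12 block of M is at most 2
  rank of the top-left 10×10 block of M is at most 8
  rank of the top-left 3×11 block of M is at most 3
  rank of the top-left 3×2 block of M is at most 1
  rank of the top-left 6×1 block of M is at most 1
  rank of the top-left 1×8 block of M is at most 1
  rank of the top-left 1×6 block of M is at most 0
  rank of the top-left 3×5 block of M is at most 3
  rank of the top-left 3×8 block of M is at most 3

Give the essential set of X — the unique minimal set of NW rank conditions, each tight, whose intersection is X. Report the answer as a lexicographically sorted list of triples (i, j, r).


Recovering R(i,j) via the rank-extension bound from the 37 conditions:

  i=1: 0 | 0 | 0 | 0 | 0 | 0 | 1 | 1 | 1 | 1 | 1 | 1
  i=2: 0 | 0 | 1 | 1 | 1 | 1 | 2 | 2 | 2 | 2 | 2 | 2
  i=3: 0 | 1 | 2 | 2 | 2 | 2 | 3 | 3 | 3 | 3 | 3 | 3
  i=4: 0 | 1 | 2 | 2 | 2 | 2 | 3 | 3 | 3 | 4 | 4 | 4
  i=5: 0 | 1 | 2 | 2 | 2 | 2 | 3 | 3 | 4 | 5 | 5 | 5
  i=6: 1 | 2 | 3 | 3 | 3 | 3 | 4 | 4 | 5 | 6 | 6 | 6
  i=7: 1 | 2 | 3 | 3 | 3 | 3 | 4 | 4 | 5 | 6 | 7 | 7
  i=8: 1 | 2 | 3 | 3 | 4 | 4 | 5 | 5 | 6 | 7 | 8 | 8
  i=9: 1 | 2 | 3 | 4 | 5 | 5 | 6 | 6 | 7 | 8 | 9 | 9
  i=10: 1 | 2 | 3 | 4 | 5 | 5 | 6 | 6 | 7 | 8 | 9 | 10
  i=11: 1 | 2 | 3 | 4 | 5 | 5 | 6 | 7 | 8 | 9 | 10 | 11
  i=12: 1 | 2 | 3 | 4 | 5 | 6 | 7 | 8 | 9 | 10 | 11 | 12

reading off 1-entries of Δ²R: w = (7, 3, 2, 10, 9, 1, 11, 5, 4, 12, 8, 6).

|D(w)|=28, |Ess(w)|=11:

[(1, 6, 0), (2, 2, 0), (4, 9, 3), (5, 1, 0), (5, 6, 2), (5, 8, 3), (7, 6, 3), (7, 8, 4), (8, 4, 3), (10, 8, 6), (11, 6, 5)]


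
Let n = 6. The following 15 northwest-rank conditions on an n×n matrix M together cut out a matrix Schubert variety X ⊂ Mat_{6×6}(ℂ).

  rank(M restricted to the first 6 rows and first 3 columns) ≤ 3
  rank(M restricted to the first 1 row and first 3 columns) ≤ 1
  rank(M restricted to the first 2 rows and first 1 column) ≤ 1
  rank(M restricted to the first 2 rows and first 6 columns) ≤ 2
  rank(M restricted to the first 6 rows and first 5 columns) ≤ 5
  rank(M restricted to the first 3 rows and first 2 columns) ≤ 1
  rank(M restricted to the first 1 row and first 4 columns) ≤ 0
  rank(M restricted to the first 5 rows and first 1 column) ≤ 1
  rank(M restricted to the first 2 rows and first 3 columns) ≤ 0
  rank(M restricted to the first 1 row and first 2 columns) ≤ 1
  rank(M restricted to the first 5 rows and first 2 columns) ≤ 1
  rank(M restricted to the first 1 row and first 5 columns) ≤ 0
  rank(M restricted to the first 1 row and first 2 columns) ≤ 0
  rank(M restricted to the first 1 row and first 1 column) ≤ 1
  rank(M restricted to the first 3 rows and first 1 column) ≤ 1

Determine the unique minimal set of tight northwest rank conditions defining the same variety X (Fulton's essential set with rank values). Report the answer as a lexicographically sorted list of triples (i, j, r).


Reconstructing r_w from the 15 given conditions:

  R[1]: 0  0  0  0  0  1
  R[2]: 0  0  0  1  1  2
  R[3]: 1  1  1  2  2  3
  R[4]: 1  1  2  3  3  4
  R[5]: 1  1  2  3  4  5
  R[6]: 1  2  3  4  5  6

reading off 1-entries of Δ²R: w = (6, 4, 1, 3, 5, 2).

Rothe diagram D(w) (10 cells), 3 SE-corners (essential conditions):

[(1, 5, 0), (2, 3, 0), (5, 2, 1)]


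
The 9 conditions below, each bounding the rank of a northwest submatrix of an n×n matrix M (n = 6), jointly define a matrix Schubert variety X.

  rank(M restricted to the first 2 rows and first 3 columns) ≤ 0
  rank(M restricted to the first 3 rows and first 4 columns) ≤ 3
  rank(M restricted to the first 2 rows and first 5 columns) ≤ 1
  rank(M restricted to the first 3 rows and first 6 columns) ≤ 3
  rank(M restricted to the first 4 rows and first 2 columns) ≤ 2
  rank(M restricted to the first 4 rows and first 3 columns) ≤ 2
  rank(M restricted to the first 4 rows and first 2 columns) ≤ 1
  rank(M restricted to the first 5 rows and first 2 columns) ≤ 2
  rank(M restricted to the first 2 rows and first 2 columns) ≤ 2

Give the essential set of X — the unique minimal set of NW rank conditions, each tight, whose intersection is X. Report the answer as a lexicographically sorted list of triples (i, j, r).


The tightest implied rank at each (i,j), from the 9 conditions:

  row 1: 0 0 0 1 1 1
  row 2: 0 0 0 1 1 2
  row 3: 1 1 1 2 2 3
  row 4: 1 1 2 3 3 4
  row 5: 1 2 3 4 4 5
  row 6: 1 2 3 4 5 6

the unique w with this rank table is (4, 6, 1, 3, 2, 5).

D(w) has 8 cells with 3 SE-corners; essential set:

[(2, 3, 0), (2, 5, 1), (4, 2, 1)]


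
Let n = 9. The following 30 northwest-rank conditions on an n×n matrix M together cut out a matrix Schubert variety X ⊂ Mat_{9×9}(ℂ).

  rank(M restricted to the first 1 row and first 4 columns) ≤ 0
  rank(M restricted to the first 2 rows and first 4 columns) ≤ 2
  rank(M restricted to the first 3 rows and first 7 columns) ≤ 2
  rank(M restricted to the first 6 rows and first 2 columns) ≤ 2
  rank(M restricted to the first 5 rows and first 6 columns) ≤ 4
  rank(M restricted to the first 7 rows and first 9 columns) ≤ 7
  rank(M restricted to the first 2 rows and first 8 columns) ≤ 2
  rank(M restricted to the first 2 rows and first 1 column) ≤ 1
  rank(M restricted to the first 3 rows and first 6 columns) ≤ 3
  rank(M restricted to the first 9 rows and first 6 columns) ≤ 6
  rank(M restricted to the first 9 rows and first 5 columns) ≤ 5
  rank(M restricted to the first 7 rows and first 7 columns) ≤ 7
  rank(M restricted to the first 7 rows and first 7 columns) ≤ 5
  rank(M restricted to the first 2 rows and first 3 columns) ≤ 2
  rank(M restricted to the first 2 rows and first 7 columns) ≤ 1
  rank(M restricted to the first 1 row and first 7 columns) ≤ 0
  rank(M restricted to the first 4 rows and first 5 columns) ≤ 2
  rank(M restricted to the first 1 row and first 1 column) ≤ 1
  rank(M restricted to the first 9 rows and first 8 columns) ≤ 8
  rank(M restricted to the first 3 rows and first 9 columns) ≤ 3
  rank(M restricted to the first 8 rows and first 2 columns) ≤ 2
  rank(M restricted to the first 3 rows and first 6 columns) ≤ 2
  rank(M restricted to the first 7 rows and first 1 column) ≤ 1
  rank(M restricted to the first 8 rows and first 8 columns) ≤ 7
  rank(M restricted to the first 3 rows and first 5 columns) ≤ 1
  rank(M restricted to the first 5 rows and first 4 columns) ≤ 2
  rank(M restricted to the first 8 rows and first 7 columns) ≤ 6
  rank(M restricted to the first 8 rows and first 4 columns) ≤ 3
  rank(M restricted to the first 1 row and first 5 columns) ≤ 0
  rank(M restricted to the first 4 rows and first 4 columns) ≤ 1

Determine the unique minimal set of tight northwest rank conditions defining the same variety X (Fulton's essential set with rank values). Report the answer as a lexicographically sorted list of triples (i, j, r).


Recovering R(i,j) via the rank-extension bound from the 30 conditions:

  row 1: 0 0 0 0 0 0 0 1 1
  row 2: 1 1 1 1 1 1 1 2 2
  row 3: 1 1 1 1 1 2 2 3 3
  row 4: 1 1 1 1 2 3 3 4 4
  row 5: 1 2 2 2 3 4 4 5 5
  row 6: 1 2 3 3 4 5 5 6 6
  row 7: 1 2 3 3 4 5 5 6 7
  row 8: 1 2 3 3 4 5 6 7 8
  row 9: 1 2 3 4 5 6 7 8 9

reading off 1-entries of Δ²R: w = (8, 1, 6, 5, 2, 3, 9, 7, 4).

|D(w)|=17, |Ess(w)|=5:

[(1, 7, 0), (3, 5, 1), (4, 4, 1), (7, 7, 5), (8, 4, 3)]


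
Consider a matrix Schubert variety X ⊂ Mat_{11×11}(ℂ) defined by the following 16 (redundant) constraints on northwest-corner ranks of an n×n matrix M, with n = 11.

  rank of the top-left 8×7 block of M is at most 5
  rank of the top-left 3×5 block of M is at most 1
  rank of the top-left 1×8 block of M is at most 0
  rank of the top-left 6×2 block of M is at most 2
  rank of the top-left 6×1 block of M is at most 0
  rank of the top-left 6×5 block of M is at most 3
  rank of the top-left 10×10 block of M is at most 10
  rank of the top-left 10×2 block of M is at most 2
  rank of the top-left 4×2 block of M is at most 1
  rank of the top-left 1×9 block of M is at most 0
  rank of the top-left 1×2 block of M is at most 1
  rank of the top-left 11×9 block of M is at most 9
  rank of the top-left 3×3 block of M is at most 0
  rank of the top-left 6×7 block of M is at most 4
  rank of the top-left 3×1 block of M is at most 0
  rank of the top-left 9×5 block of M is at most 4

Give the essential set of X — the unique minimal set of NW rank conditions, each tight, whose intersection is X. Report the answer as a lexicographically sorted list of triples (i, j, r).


Reconstructing r_w from the 16 given conditions:

  i=1: 0 | 0 | 0 | 0 | 0 | 0 | 0 | 0 | 0 | 1 | 1
  i=2: 0 | 0 | 0 | 1 | 1 | 1 | 1 | 1 | 1 | 2 | 2
  i=3: 0 | 0 | 0 | 1 | 1 | 2 | 2 | 2 | 2 | 3 | 3
  i=4: 0 | 1 | 1 | 2 | 2 | 3 | 3 | 3 | 3 | 4 | 4
  i=5: 0 | 1 | 2 | 3 | 3 | 4 | 4 | 4 | 4 | 5 | 5
  i=6: 0 | 1 | 2 | 3 | 3 | 4 | 4 | 5 | 5 | 6 | 6
  i=7: 1 | 2 | 3 | 4 | 4 | 5 | 5 | 6 | 6 | 7 | 7
  i=8: 1 | 2 | 3 | 4 | 4 | 5 | 5 | 6 | 7 | 8 | 8
  i=9: 1 | 2 | 3 | 4 | 4 | 5 | 6 | 7 | 8 | 9 | 9
  i=10: 1 | 2 | 3 | 4 | 5 | 6 | 7 | 8 | 9 | 10 | 10
  i=11: 1 | 2 | 3 | 4 | 5 | 6 | 7 | 8 | 9 | 10 | 11

reading off 1-entries of Δ²R: w = (10, 4, 6, 2, 3, 8, 1, 9, 7, 5, 11).

ℓ(w)=24; the 8 essential cells (i,j,r):

[(1, 9, 0), (3, 3, 0), (3, 5, 1), (6, 1, 0), (6, 5, 3), (6, 7, 4), (8, 7, 5), (9, 5, 4)]


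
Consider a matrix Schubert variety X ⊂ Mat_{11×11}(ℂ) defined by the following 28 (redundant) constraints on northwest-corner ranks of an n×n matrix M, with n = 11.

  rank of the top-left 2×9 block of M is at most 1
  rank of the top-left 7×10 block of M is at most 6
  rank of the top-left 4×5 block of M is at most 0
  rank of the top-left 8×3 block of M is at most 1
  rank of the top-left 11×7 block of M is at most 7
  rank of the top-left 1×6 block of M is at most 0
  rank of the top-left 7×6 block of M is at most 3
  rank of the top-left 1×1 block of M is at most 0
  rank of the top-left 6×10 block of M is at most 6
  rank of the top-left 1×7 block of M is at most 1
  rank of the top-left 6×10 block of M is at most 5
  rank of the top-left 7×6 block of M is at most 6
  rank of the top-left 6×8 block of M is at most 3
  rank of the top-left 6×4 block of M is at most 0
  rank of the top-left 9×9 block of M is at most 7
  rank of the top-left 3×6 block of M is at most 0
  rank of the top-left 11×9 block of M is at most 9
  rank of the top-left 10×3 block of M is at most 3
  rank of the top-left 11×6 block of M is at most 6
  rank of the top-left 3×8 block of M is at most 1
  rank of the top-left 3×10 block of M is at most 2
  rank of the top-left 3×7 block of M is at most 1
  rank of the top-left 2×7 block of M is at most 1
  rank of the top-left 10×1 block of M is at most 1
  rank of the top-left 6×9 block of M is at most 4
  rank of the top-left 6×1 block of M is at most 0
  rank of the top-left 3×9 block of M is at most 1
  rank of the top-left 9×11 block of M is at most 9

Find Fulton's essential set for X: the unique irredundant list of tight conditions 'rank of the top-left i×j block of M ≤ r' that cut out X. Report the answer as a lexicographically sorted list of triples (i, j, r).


Reconstructing r_w from the 28 given conditions:

  row 1: 0  0  0  0  0  0  1  1  1  1  1
  row 2: 0  0  0  0  0  0  1  1  1  2  2
  row 3: 0  0  0  0  0  0  1  1  1  2  3
  row 4: 0  0  0  0  0  1  2  2  2  3  4
  row 5: 0  0  0  0  1  2  3  3  3  4  5
  row 6: 0  0  0  0  1  2  3  3  4  5  6
  row 7: 1  1  1  1  2  3  4  4  5  6  7
  row 8: 1  1  1  2  3  4  5  5  6  7  8
  row 9: 1  2  2  3  4  5  6  6  7  8  9
  row 10: 1  2  3  4  5  6  7  7  8  9  10
  row 11: 1  2  3  4  5  6  7  8  9  10  11

the unique w with this rank table is (7, 10, 11, 6, 5, 9, 1, 4, 2, 3, 8).

D(w) has 38 cells with 6 SE-corners; essential set:

[(3, 6, 0), (3, 9, 1), (4, 5, 0), (6, 4, 0), (6, 8, 3), (8, 3, 1)]


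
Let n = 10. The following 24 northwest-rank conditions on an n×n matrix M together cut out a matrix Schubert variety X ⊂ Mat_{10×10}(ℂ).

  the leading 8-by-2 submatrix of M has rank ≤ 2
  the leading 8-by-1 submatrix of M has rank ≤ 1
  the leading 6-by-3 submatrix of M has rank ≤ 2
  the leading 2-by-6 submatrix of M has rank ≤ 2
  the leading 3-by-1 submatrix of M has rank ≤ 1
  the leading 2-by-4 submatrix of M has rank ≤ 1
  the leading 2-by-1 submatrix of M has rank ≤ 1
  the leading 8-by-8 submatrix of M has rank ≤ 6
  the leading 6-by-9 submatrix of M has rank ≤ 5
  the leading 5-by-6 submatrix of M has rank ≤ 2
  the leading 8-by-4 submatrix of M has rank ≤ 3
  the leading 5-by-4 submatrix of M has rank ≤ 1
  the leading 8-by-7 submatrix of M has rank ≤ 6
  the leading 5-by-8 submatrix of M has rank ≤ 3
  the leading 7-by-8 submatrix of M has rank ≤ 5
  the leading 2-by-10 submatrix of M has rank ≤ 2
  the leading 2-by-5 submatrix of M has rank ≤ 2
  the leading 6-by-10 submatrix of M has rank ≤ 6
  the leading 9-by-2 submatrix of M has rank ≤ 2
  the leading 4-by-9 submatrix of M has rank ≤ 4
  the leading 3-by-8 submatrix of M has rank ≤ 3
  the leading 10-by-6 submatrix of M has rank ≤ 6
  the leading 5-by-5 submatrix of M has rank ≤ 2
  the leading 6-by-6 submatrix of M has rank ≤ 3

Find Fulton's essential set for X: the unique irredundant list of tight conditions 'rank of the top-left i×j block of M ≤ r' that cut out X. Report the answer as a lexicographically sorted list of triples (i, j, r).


Computing R[i][j] = min implied NW-rank bound (n=10, 24 conditions):

  R[1]: 1  1  1  1  1  1  1  1  1  1
  R[2]: 1  1  1  1  2  2  2  2  2  2
  R[3]: 1  1  1  1  2  2  3  3  3  3
  R[4]: 1  1  1  1  2  2  3  3  4  4
  R[5]: 1  1  1  1  2  2  3  3  4  5
  R[6]: 1  2  2  2  3  3  4  4  5  6
  R[7]: 1  2  3  3  4  4  5  5  6  7
  R[8]: 1  2  3  3  4  5  6  6  7  8
  R[9]: 1  2  3  4  5  6  7  7  8  9
  R[10]: 1  2  3  4  5  6  7  8  9  10

second differences of R give the permutation w = (1, 5, 7, 9, 10, 2, 3, 6, 4, 8).

|D(w)|=18, |Ess(w)|=4:

[(5, 4, 1), (5, 6, 2), (5, 8, 3), (8, 4, 3)]
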